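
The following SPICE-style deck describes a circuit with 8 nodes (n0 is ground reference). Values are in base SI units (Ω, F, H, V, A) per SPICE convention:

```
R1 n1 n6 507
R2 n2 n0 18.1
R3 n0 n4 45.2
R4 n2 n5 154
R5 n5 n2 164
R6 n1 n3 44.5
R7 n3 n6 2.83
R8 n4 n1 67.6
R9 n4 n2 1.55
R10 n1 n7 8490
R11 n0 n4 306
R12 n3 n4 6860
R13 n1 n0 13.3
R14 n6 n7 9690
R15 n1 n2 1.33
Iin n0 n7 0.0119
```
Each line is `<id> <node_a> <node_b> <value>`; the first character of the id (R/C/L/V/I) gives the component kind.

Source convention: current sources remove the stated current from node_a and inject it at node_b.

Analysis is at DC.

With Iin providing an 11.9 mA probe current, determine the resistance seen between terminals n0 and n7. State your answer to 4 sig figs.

R_eq = 4541. Ω

Element admittances at DC:
  Y(R1) = 0.001972 S between n1,n6
  Y(R2) = 0.05525 S between n2,n0
  Y(R3) = 0.02212 S between n0,n4
  Y(R4) = 0.006494 S between n2,n5
  Y(R5) = 0.006098 S between n5,n2
  Y(R6) = 0.02247 S between n1,n3
  Y(R7) = 0.3534 S between n3,n6
  Y(R8) = 0.01479 S between n4,n1
  Y(R9) = 0.6452 S between n4,n2
  Y(R10) = 0.0001178 S between n1,n7
  Y(R11) = 0.003268 S between n0,n4
  Y(R12) = 0.0001458 S between n3,n4
  Y(R13) = 0.07519 S between n1,n0
  Y(R14) = 0.0001032 S between n6,n7
  Y(R15) = 0.7519 S between n1,n2
  Iin: injects 0.0119 A into n7 (from n0)
Assemble and solve the 7×7 MNA system:
  V(n1)=0.08066  V(n2)=0.07315  V(n3)=0.3049  V(n4)=0.07065  V(n5)=0.07315  V(n6)=0.3193  V(n7)=54.04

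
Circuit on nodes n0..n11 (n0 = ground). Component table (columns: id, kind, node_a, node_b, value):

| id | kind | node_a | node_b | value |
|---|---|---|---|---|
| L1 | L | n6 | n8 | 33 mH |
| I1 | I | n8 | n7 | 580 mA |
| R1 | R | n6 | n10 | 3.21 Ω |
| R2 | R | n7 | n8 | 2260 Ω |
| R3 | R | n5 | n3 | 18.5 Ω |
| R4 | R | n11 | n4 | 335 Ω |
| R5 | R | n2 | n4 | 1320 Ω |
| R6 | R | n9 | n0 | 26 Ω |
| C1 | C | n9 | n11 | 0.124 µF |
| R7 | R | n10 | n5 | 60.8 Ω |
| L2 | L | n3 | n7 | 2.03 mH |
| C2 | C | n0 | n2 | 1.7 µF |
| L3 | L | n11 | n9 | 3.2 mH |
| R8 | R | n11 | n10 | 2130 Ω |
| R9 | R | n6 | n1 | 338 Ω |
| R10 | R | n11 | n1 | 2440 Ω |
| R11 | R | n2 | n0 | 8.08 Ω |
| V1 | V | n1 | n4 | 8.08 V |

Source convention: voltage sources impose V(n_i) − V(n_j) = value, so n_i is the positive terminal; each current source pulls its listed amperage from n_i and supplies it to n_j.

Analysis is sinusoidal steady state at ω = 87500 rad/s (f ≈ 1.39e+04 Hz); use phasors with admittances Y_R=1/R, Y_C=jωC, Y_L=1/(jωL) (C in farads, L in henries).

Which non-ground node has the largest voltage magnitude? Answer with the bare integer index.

8

Apply KCL at each of the 11 non-ground nodes and solve the resulting linear system.
Node n1: branches {R9, R10, V1} → V_1 = 6.605-0.04911j
Node n2: branches {R5, C2, R11} → V_2 = -0.003844+0.004293j
Node n3: branches {R3, L2} → V_3 = 22.63-22.22j
Node n4: branches {R4, R5, V1} → V_4 = -1.475-0.04911j
Node n5: branches {R3, R7} → V_5 = 18.81-17.22j
Node n6: branches {L1, R1, R9} → V_6 = 5.616+0.05534j
Node n7: branches {I1, R2, L2} → V_7 = 70.58+14.43j
Node n8: branches {L1, I1, R2} → V_8 = -773.9-595.7j
Node n9: branches {R6, C1, L3} → V_9 = 0.02897+0.001052j
Node n10: branches {R1, R7, R8} → V_10 = 6.269-0.8103j
Node n11: branches {R4, C1, L3, R8, R10} → V_11 = 0.03453-0.1520j
Source currents: i(V1)=-0.005620+0.0002668j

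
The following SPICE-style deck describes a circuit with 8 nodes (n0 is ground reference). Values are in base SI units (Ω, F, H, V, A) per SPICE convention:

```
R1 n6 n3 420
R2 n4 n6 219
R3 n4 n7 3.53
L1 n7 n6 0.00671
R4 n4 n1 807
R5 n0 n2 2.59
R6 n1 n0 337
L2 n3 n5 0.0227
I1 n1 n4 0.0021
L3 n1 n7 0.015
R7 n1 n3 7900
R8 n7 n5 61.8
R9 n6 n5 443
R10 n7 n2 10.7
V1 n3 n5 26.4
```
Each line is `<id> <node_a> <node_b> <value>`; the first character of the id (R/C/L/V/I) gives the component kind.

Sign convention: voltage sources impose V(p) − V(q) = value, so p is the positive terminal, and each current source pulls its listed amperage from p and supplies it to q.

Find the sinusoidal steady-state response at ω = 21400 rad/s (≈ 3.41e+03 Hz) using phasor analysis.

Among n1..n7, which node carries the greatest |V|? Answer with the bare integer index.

3

Element admittances at ω=21400 rad/s:
  Y(R1) = 0.002381+0.000j S between n6,n3
  Y(R2) = 0.004566+0.000j S between n4,n6
  Y(R3) = 0.2833+0.000j S between n4,n7
  Y(L1) = 0.000-0.006964j S between n7,n6
  Y(R4) = 0.001239+0.000j S between n4,n1
  Y(R5) = 0.3861+0.000j S between n0,n2
  Y(R6) = 0.002967+0.000j S between n1,n0
  Y(L2) = 0.000-0.002059j S between n3,n5
  I1: injects 0.0021 A into n4 (from n1)
  Y(L3) = 0.000-0.003115j S between n1,n7
  Y(R7) = 0.0001266+0.000j S between n1,n3
  Y(R8) = 0.01618+0.000j S between n7,n5
  Y(R9) = 0.002257+0.000j S between n6,n5
  Y(R10) = 0.09346+0.000j S between n7,n2
  V1: constraint V(n3)−V(n5) = 26.4
Assemble and solve the 8×8 MNA system:
  V(n1)=0.1344+0.1313j  V(n2)=-0.001033-0.001009j  V(n3)=23.99+0.6472j  V(n4)=0.05664+0.04188j  V(n5)=-2.407+0.6472j  V(n6)=3.418+2.937j  V(n7)=-0.005298-0.005177j
  i(V1)=-0.05201+0.05973j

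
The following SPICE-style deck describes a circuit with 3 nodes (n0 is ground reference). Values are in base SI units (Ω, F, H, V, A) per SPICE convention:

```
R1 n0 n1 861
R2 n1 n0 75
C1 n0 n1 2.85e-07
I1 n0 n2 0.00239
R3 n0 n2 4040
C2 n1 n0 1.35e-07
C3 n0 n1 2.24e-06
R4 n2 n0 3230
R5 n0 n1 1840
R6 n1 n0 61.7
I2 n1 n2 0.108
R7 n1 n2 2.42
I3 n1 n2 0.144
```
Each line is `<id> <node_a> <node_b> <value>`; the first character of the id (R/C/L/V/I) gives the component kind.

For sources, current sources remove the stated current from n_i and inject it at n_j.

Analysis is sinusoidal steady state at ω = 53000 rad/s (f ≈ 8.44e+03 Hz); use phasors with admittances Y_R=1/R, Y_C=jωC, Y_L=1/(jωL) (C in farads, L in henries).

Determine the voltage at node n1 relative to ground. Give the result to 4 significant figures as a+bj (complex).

0.003117-0.01382j V

Apply KCL at each of the 2 non-ground nodes and solve the resulting linear system.
Node n1: branches {R1, R2, C1, C2, C3, R5, R6, I2, R7, I3} → V_1 = 0.003117-0.01382j
Node n2: branches {I1, R3, R4, I2, R7, I3} → V_2 = 0.6179-0.01380j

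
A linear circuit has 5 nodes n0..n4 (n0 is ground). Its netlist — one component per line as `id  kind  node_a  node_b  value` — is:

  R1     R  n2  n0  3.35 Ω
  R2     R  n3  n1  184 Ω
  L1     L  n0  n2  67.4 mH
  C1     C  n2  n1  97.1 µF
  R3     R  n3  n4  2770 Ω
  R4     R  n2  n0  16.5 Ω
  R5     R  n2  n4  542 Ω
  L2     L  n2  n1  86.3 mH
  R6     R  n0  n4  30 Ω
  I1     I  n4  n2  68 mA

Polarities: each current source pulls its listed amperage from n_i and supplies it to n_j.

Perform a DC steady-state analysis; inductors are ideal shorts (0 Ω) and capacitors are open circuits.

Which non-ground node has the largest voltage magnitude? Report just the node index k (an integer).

MNA unknowns: 4 node voltages V₁..V_4 plus 2 source currents (L1, L2)
R1: Y=0.2985 on G[2,0]
R2: Y=0.005435 on G[3,1]
L1: row V0−V2=0, i_L1 at 0,2
C1: Y=0.000 on G[2,1]
R3: Y=0.0003610 on G[3,4]
R4: Y=0.06061 on G[2,0]
R5: Y=0.001845 on G[2,4]
L2: row V2−V1=0, i_L2 at 2,1
R6: Y=0.03333 on G[0,4]
I1: z[4]−=0.068, z[2]+=0.068
solve → V1=0.000, V2=0.000, V3=-0.1193, V4=-1.915
aux → i_L1=-0.06382, i_L2=0.0006481

4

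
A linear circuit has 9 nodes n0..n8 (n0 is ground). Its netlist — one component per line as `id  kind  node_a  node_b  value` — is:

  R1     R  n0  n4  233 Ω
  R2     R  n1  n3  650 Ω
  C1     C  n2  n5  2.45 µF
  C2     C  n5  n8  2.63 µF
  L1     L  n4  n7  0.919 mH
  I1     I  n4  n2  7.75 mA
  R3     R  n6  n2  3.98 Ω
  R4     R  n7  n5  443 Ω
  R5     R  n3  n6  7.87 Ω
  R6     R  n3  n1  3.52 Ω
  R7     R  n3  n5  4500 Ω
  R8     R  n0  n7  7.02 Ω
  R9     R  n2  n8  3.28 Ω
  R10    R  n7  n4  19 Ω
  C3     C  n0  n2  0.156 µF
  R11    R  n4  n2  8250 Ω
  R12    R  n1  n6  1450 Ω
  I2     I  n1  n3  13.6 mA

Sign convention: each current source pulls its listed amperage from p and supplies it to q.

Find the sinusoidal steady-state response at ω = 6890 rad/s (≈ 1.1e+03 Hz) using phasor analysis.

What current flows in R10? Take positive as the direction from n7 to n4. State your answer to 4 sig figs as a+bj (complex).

Element admittances at ω=6890 rad/s:
  Y(R1) = 0.004292+0.000j S between n0,n4
  Y(R2) = 0.001538+0.000j S between n1,n3
  Y(C1) = 0.000+0.01688j S between n2,n5
  Y(C2) = 0.000+0.01812j S between n5,n8
  Y(L1) = 0.000-0.1579j S between n4,n7
  I1: injects 0.00775 A into n2 (from n4)
  Y(R3) = 0.2513+0.000j S between n6,n2
  Y(R4) = 0.002257+0.000j S between n7,n5
  Y(R5) = 0.1271+0.000j S between n3,n6
  Y(R6) = 0.2841+0.000j S between n3,n1
  Y(R7) = 0.0002222+0.000j S between n3,n5
  Y(R8) = 0.1425+0.000j S between n0,n7
  Y(R9) = 0.3049+0.000j S between n2,n8
  Y(R10) = 0.05263+0.000j S between n7,n4
  Y(C3) = 0.000+0.001075j S between n0,n2
  Y(R11) = 0.0001212+0.000j S between n4,n2
  Y(R12) = 0.0006897+0.000j S between n1,n6
  I2: injects 0.0136 A into n3 (from n1)
Assemble and solve the 8×8 MNA system:
  V(n1)=2.527-1.348j  V(n2)=2.574-1.348j  V(n3)=2.575-1.348j  V(n4)=-0.02393-0.05924j  V(n5)=2.642-1.174j  V(n6)=2.574-1.348j  V(n7)=-0.009450-0.01764j  V(n8)=2.564-1.343j

0.0007623+0.002190j A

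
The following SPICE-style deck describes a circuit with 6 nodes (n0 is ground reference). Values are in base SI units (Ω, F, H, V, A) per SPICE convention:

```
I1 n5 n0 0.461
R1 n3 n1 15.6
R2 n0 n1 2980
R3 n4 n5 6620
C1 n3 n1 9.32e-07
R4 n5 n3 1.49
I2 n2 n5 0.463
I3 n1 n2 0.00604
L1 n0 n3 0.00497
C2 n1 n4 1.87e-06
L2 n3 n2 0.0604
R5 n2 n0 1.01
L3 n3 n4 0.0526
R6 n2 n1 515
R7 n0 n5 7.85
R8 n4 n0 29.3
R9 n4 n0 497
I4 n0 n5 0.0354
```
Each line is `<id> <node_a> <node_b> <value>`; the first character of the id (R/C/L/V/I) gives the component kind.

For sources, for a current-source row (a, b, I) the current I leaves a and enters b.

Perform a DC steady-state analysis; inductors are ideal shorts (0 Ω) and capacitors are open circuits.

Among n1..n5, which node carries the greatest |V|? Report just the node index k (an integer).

Apply KCL at each of the 5 non-ground nodes and solve the resulting linear system.
Node n1: branches {R1, R2, C1, I3, C2, R6} → V_1 = -0.09099
Node n2: branches {I2, I3, L2, R5, R6} → V_2 = 0.000
Node n3: branches {R1, C1, R4, L1, L2, L3} → V_3 = 0.000
Node n4: branches {R3, C2, L3, R8, R9} → V_4 = 0.000
Node n5: branches {I1, R3, R4, I2, R7, I4} → V_5 = 0.04683
Source currents: i(L1)=0.4315, i(L2)=0.4571, i(L3)=-7.074e-06

1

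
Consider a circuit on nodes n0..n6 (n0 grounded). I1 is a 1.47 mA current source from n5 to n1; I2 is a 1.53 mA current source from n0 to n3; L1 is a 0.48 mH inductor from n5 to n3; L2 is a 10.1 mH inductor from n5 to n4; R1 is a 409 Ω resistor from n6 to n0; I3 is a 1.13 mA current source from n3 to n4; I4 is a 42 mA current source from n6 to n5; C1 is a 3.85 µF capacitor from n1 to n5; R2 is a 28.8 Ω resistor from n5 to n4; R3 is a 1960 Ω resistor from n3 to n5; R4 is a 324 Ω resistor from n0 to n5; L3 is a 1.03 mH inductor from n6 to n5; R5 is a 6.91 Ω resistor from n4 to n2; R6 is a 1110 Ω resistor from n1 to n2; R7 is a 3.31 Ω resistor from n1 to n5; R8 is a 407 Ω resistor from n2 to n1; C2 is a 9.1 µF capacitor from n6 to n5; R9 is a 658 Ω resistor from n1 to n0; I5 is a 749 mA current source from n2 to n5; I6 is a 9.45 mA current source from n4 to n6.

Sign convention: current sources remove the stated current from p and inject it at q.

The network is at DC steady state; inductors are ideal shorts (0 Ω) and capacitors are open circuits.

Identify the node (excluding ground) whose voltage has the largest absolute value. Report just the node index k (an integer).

2

MNA unknowns: 6 node voltages V₁..V_6 plus 3 source currents (L1, L2, L3)
I1: z[5]−=0.00147, z[1]+=0.00147
I2: z[0]−=0.00153, z[3]+=0.00153
L1: row V5−V3=0, i_L1 at 5,3
L2: row V5−V4=0, i_L2 at 5,4
R1: Y=0.002445 on G[6,0]
I3: z[3]−=0.00113, z[4]+=0.00113
I4: z[6]−=0.042, z[5]+=0.042
C1: Y=0.000 on G[1,5]
R2: Y=0.03472 on G[5,4]
R3: Y=0.0005102 on G[3,5]
R4: Y=0.003086 on G[0,5]
L3: row V6−V5=0, i_L3 at 6,5
R5: Y=0.1447 on G[4,2]
R6: Y=0.0009009 on G[1,2]
R7: Y=0.3021 on G[1,5]
R8: Y=0.002457 on G[2,1]
C2: Y=0.000 on G[6,5]
R9: Y=0.001520 on G[1,0]
I5: z[2]−=0.749, z[5]+=0.749
I6: z[4]−=0.00945, z[6]+=0.00945
solve → V1=0.1764, V2=-4.831, V3=0.2281, V4=0.2281, V5=0.2281, V6=0.2281
aux → i_L1=-0.0004000, i_L2=0.7405, i_L3=-0.03311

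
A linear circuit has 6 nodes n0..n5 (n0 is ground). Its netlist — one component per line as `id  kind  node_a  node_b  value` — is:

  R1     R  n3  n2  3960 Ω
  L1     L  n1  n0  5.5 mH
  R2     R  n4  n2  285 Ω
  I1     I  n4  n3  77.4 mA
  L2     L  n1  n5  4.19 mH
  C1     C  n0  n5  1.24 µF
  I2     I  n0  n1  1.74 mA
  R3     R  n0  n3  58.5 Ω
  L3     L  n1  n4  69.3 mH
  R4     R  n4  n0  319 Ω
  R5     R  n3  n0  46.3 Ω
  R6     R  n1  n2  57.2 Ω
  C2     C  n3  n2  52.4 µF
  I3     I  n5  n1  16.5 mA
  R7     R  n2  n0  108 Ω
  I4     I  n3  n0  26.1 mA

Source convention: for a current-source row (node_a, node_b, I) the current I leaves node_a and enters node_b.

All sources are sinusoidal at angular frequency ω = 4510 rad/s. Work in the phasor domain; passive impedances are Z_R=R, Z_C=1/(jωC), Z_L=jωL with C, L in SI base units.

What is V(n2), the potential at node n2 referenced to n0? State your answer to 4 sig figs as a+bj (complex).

MNA unknowns: 5 node voltages V₁..V_5
R1: Y=0.0002525+0.000j on G[3,2]
L1: Y=0.000-0.04031j on G[1,0]
R2: Y=0.003509+0.000j on G[4,2]
I1: z[4]−=0.0774, z[3]+=0.0774
L2: Y=0.000-0.05292j on G[1,5]
C1: Y=0.000+0.005592j on G[0,5]
I2: z[0]−=0.00174, z[1]+=0.00174
R3: Y=0.01709+0.000j on G[0,3]
L3: Y=0.000-0.003200j on G[1,4]
R4: Y=0.003135+0.000j on G[4,0]
R5: Y=0.02160+0.000j on G[3,0]
R6: Y=0.01748+0.000j on G[1,2]
C2: Y=0.000+0.2363j on G[3,2]
I3: z[5]−=0.0165, z[1]+=0.0165
R7: Y=0.009259+0.000j on G[2,0]
I4: z[3]−=0.0261, z[0]+=0.0261
solve → V1=-0.7712+0.003545j, V2=0.03343-0.1033j, V3=0.08385-0.3066j, V4=-9.565-4.290j, V5=-0.8623-0.3447j

0.03343-0.1033j V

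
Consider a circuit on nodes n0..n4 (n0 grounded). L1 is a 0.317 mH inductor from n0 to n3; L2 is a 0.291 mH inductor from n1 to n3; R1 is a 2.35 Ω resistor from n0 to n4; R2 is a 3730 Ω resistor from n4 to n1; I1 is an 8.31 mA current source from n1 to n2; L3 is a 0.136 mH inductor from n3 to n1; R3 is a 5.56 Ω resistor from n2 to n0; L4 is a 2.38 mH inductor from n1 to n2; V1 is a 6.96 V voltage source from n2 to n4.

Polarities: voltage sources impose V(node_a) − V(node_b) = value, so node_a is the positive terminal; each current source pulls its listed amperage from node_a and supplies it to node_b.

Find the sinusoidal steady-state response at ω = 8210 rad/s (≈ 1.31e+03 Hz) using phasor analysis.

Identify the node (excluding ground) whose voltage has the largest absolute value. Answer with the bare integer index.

Element admittances at ω=8210 rad/s:
  Y(L1) = 0.000-0.3842j S between n0,n3
  Y(L2) = 0.000-0.4186j S between n1,n3
  Y(R1) = 0.4255+0.000j S between n0,n4
  Y(R2) = 0.0002681+0.000j S between n4,n1
  I1: injects 0.00831 A into n2 (from n1)
  Y(L3) = 0.000-0.8956j S between n3,n1
  Y(R3) = 0.1799+0.000j S between n2,n0
  Y(L4) = 0.000-0.05118j S between n1,n2
  V1: constraint V(n2)−V(n4) = 6.96
Assemble and solve the 5×5 MNA system:
  V(n1)=0.7164+0.02567j  V(n2)=4.880+0.3518j  V(n3)=0.5543+0.01986j  V(n4)=-2.080+0.3518j
  i(V1)=-0.8860+0.1498j

2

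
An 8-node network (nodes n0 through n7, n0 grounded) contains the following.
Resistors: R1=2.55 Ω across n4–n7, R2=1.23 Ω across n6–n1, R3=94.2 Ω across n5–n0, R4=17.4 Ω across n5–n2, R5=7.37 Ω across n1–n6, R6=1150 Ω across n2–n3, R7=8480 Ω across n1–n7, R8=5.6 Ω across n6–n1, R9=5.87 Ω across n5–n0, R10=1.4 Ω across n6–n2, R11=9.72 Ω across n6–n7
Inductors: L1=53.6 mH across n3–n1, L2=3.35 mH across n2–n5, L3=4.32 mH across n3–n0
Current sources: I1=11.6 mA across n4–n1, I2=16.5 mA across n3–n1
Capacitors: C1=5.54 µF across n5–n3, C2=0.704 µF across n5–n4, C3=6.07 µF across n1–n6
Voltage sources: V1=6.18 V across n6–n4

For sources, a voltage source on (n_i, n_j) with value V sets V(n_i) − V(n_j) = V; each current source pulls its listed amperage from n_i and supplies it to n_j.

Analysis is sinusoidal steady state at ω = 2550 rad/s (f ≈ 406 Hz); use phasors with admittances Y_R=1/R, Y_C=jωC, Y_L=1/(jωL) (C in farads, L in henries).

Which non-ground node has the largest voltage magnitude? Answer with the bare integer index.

Apply KCL at each of the 7 non-ground nodes and solve the resulting linear system.
Node n1: branches {L1, R2, I1, R5, I2, R7, R8, C3} → V_1 = 0.1016+0.1500j
Node n2: branches {L2, R4, R6, R10} → V_2 = 0.05929+0.1329j
Node n3: branches {L1, R6, L3, I2, C1} → V_3 = -0.009754-0.1819j
Node n4: branches {R1, I1, C2, V1} → V_4 = -6.101+0.1496j
Node n5: branches {L2, R3, R4, R9, C1, C2} → V_5 = 0.09124-0.004893j
Node n6: branches {R2, R5, R8, R10, C3, R11, V1} → V_6 = 0.07938+0.1496j
Node n7: branches {R1, R7, R11} → V_7 = -4.815+0.1496j
Source currents: i(V1)=-0.4928-0.01112j

4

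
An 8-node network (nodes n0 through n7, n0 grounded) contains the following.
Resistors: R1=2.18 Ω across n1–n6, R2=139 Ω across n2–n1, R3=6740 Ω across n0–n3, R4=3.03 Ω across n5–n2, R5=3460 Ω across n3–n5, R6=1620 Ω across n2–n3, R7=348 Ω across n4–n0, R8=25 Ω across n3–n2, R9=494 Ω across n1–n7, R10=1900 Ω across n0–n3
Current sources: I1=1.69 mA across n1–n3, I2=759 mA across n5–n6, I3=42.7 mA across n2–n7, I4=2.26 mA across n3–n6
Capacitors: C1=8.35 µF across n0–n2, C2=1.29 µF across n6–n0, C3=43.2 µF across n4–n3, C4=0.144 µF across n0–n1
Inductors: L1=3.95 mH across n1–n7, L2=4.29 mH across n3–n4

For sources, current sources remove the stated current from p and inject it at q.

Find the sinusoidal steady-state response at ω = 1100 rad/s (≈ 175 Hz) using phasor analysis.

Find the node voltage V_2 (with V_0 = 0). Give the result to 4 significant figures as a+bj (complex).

-15.39-1.669j V

Element admittances at ω=1100 rad/s:
  Y(R1) = 0.4587+0.000j S between n1,n6
  Y(R2) = 0.007194+0.000j S between n2,n1
  Y(R3) = 0.0001484+0.000j S between n0,n3
  Y(R4) = 0.3300+0.000j S between n5,n2
  I1: injects 0.00169 A into n3 (from n1)
  Y(C1) = 0.000+0.009185j S between n0,n2
  I2: injects 0.759 A into n6 (from n5)
  Y(C2) = 0.000+0.001419j S between n6,n0
  Y(R5) = 0.0002890+0.000j S between n3,n5
  Y(C3) = 0.000+0.04752j S between n4,n3
  Y(R6) = 0.0006173+0.000j S between n2,n3
  Y(C4) = 0.000+0.0001584j S between n0,n1
  Y(R7) = 0.002874+0.000j S between n4,n0
  Y(R8) = 0.04000+0.000j S between n3,n2
  Y(R9) = 0.002024+0.000j S between n1,n7
  Y(L1) = 0.000-0.2301j S between n1,n7
  Y(R10) = 0.0005263+0.000j S between n0,n3
  Y(L2) = 0.000-0.2119j S between n3,n4
  I3: injects 0.0427 A into n7 (from n2)
  I4: injects 0.00226 A into n6 (from n3)
Assemble and solve the 7×7 MNA system:
  V(n1)=91.24-21.99j  V(n2)=-15.39-1.669j  V(n3)=-14.19-1.552j  V(n4)=-14.21-1.303j  V(n5)=-17.69-1.669j  V(n6)=92.83-22.28j  V(n7)=91.25-21.80j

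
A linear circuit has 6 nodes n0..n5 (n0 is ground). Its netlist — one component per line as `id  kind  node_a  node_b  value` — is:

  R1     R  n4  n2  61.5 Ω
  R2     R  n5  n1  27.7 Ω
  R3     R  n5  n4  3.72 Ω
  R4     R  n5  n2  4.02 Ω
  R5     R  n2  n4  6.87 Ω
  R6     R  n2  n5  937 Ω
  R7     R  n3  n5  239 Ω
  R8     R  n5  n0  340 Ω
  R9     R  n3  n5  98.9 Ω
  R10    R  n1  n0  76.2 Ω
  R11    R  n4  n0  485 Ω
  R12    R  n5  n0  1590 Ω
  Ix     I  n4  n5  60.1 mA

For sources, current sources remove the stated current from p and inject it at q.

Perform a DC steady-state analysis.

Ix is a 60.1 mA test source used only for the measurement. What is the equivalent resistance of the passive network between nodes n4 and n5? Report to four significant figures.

Element admittances at DC:
  Y(R1) = 0.01626 S between n4,n2
  Y(R2) = 0.03610 S between n5,n1
  Y(R3) = 0.2688 S between n5,n4
  Y(R4) = 0.2488 S between n5,n2
  Y(R5) = 0.1456 S between n2,n4
  Y(R6) = 0.001067 S between n2,n5
  Y(R7) = 0.004184 S between n3,n5
  Y(R8) = 0.002941 S between n5,n0
  Y(R9) = 0.01011 S between n3,n5
  Y(R10) = 0.01312 S between n1,n0
  Y(R11) = 0.002062 S between n4,n0
  Y(R12) = 0.0006289 S between n5,n0
  Ix: injects 0.0601 A into n5 (from n4)
Assemble and solve the 5×5 MNA system:
  V(n1)=0.01615  V(n2)=-0.04204  V(n3)=0.02202  V(n4)=-0.1409  V(n5)=0.02202

R_eq = 2.711 Ω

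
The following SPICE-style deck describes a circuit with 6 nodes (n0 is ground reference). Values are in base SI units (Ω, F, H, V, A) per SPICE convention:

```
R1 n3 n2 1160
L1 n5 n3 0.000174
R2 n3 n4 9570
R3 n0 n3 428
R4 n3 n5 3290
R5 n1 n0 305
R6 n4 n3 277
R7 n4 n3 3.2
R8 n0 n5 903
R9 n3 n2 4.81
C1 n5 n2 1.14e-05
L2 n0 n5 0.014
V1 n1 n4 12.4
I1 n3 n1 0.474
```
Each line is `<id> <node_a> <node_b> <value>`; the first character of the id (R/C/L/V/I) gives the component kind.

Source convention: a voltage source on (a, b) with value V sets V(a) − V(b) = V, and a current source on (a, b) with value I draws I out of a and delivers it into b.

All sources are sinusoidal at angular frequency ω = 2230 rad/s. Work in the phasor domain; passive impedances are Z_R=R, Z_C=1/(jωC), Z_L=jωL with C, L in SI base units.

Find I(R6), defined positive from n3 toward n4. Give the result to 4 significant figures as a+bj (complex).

-0.004907-5.058e-05j A

Element admittances at ω=2230 rad/s:
  Y(R1) = 0.0008621+0.000j S between n3,n2
  Y(L1) = 0.000-2.577j S between n5,n3
  Y(R2) = 0.0001045+0.000j S between n3,n4
  Y(R3) = 0.002336+0.000j S between n0,n3
  Y(R4) = 0.0003040+0.000j S between n3,n5
  Y(R5) = 0.003279+0.000j S between n1,n0
  Y(R6) = 0.003610+0.000j S between n4,n3
  Y(R7) = 0.3125+0.000j S between n4,n3
  Y(R8) = 0.001107+0.000j S between n0,n5
  Y(R9) = 0.2079+0.000j S between n3,n2
  Y(C1) = 0.000+0.02542j S between n5,n2
  Y(L2) = 0.000-0.03203j S between n0,n5
  V1: constraint V(n1)−V(n4) = 12.4
  I1: injects 0.474 A into n1 (from n3)
Assemble and solve the 6×6 MNA system:
  V(n1)=13.47-1.351j  V(n2)=-0.2895-1.365j  V(n3)=-0.2875-1.365j  V(n4)=1.072-1.351j  V(n5)=-0.2845-1.348j
  i(V1)=0.4298+0.004430j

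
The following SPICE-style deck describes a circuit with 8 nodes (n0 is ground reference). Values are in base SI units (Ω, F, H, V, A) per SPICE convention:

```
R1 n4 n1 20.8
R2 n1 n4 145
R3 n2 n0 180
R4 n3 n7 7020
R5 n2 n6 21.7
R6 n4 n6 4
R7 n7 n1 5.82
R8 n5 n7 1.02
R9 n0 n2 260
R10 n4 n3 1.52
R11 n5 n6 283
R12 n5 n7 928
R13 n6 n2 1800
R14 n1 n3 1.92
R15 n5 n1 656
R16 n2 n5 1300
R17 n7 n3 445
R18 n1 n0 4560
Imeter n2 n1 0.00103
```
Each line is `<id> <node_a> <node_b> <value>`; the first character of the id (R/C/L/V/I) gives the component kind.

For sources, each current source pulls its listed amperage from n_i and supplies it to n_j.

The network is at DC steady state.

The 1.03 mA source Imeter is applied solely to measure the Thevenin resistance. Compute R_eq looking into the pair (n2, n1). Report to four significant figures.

Element admittances at DC:
  Y(R1) = 0.04808 S between n4,n1
  Y(R2) = 0.006897 S between n1,n4
  Y(R3) = 0.005556 S between n2,n0
  Y(R4) = 0.0001425 S between n3,n7
  Y(R5) = 0.04608 S between n2,n6
  Y(R6) = 0.2500 S between n4,n6
  Y(R7) = 0.1718 S between n7,n1
  Y(R8) = 0.9804 S between n5,n7
  Y(R9) = 0.003846 S between n0,n2
  Y(R10) = 0.6579 S between n4,n3
  Y(R11) = 0.003534 S between n5,n6
  Y(R12) = 0.001078 S between n5,n7
  Y(R13) = 0.0005556 S between n6,n2
  Y(R14) = 0.5208 S between n1,n3
  Y(R15) = 0.001524 S between n5,n1
  Y(R16) = 0.0007692 S between n2,n5
  Y(R17) = 0.002247 S between n7,n3
  Y(R18) = 0.0002193 S between n1,n0
  Imeter: injects 0.00103 A into n1 (from n2)
Assemble and solve the 7×7 MNA system:
  V(n1)=0.02760  V(n2)=-0.0006438  V(n3)=0.02602  V(n4)=0.02477  V(n5)=0.02728  V(n6)=0.02085  V(n7)=0.02733

R_eq = 27.42 Ω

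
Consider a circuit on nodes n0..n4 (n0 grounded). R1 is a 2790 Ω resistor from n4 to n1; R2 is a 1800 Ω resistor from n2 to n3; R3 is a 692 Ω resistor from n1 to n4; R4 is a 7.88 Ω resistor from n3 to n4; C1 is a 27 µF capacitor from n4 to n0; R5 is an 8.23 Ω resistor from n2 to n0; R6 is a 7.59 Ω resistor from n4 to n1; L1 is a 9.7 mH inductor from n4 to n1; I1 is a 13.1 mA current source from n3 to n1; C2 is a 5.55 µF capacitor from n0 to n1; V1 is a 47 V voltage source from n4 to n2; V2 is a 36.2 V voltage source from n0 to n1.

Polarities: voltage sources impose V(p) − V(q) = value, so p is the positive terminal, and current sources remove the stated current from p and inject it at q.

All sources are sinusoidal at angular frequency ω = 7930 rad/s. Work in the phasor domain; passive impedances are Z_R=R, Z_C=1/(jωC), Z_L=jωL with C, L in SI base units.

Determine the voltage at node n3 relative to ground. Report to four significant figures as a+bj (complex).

2.676-0.5073j V

Apply KCL at each of the 4 non-ground nodes and solve the resulting linear system.
Node n1: branches {R1, R3, R6, L1, I1, C2, V2} → V_1 = -36.20+0.000j
Node n2: branches {R2, R5, V1} → V_2 = -44.02-0.5073j
Node n3: branches {R2, R4, I1} → V_3 = 2.676-0.5073j
Node n4: branches {R1, R3, R4, C1, R6, L1, V1} → V_4 = 2.983-0.5073j
Source currents: i(V1)=-5.374-0.06164j, i(V2)=-5.240-1.016j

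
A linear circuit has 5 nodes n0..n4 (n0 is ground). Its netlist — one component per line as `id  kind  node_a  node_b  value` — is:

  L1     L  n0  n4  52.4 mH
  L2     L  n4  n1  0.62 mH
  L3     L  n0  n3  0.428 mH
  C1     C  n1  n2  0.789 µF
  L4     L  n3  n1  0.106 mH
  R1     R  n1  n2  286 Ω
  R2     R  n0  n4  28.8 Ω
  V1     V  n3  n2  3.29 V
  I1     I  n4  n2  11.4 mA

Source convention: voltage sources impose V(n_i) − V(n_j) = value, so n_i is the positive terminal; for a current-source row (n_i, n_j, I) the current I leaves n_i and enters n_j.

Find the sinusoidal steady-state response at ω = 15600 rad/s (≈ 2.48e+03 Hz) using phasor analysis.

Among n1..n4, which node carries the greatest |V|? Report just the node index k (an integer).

MNA unknowns: 4 node voltages V₁..V_4 plus 1 source current (V1)
L1: Y=0.000-0.001223j on G[0,4]
L2: Y=0.000-0.1034j on G[4,1]
L3: Y=0.000-0.1498j on G[0,3]
C1: Y=0.000+0.01231j on G[1,2]
L4: Y=0.000-0.6047j on G[3,1]
R1: Y=0.003497+0.000j on G[1,2]
R2: Y=0.03472+0.000j on G[0,4]
V1: row V3−V2=3.29, i_V1 at 3,2
I1: z[4]−=0.0114, z[2]+=0.0114
solve → V1=0.02883-0.03280j, V2=-3.321+0.004959j, V3=-0.03137+0.004959j, V4=-0.01660-0.1359j
aux → i_V1=-0.02358-0.04110j

2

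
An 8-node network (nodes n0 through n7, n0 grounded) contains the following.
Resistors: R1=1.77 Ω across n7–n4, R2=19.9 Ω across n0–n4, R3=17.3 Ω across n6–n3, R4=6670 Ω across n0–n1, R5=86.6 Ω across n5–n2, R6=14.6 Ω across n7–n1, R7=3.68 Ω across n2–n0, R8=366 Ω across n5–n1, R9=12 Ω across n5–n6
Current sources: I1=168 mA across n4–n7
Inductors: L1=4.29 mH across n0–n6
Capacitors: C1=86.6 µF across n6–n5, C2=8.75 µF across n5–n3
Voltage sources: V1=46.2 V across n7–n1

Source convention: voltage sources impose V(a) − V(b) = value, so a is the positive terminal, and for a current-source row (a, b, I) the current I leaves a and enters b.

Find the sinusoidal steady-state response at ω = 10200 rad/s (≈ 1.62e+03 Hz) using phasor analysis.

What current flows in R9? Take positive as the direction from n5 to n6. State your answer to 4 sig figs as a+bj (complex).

Element admittances at ω=10200 rad/s:
  Y(R1) = 0.5650+0.000j S between n7,n4
  Y(R2) = 0.05025+0.000j S between n0,n4
  I1: injects 0.168 A into n7 (from n4)
  Y(L1) = 0.000-0.02285j S between n0,n6
  Y(R3) = 0.05780+0.000j S between n6,n3
  Y(C1) = 0.000+0.8833j S between n6,n5
  Y(R4) = 0.0001499+0.000j S between n0,n1
  Y(R5) = 0.01155+0.000j S between n5,n2
  Y(R6) = 0.06849+0.000j S between n7,n1
  Y(C2) = 0.000+0.08925j S between n5,n3
  Y(R7) = 0.2717+0.000j S between n2,n0
  Y(R8) = 0.002732+0.000j S between n5,n1
  Y(R9) = 0.08333+0.000j S between n5,n6
  V1: constraint V(n7)−V(n1) = 46.2
Assemble and solve the 8×8 MNA system:
  V(n1)=-43.33-0.2089j  V(n2)=-0.08960-0.1528j  V(n3)=-2.257-3.760j  V(n4)=2.365-0.1919j  V(n5)=-2.198-3.749j  V(n6)=-2.240-3.852j  V(n7)=2.873-0.2089j
  i(V1)=-3.283+0.009642j

0.003525+0.008544j A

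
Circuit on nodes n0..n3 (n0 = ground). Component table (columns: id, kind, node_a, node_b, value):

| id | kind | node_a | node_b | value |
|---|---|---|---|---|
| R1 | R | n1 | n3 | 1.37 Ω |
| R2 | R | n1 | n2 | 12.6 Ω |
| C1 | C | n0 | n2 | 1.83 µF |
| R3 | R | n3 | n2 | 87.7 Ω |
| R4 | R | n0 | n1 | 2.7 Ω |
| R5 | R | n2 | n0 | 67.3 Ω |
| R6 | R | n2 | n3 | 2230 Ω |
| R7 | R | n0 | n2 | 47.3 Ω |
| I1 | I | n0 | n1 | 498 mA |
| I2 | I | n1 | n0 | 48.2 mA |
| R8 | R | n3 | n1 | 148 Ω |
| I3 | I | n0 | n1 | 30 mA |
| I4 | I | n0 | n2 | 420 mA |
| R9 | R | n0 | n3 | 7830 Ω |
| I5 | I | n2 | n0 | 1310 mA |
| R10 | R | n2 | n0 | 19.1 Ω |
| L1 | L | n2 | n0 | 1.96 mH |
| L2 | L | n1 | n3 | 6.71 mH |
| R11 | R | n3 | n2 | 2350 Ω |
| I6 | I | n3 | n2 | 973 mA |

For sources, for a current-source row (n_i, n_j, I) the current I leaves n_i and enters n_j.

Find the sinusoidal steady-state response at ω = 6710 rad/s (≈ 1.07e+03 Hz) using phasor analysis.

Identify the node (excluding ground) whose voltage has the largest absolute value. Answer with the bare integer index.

Apply KCL at each of the 3 non-ground nodes and solve the resulting linear system.
Node n1: branches {R1, R2, R4, I1, I2, R8, I3, L2} → V_1 = -1.062-0.01081j
Node n2: branches {R2, C1, R3, R5, R6, R7, I4, I5, R10, L1, R11, I6} → V_2 = -0.1457-0.05977j
Node n3: branches {R1, R3, R6, R8, R9, L2, R11, I6} → V_3 = -2.344-0.04964j

3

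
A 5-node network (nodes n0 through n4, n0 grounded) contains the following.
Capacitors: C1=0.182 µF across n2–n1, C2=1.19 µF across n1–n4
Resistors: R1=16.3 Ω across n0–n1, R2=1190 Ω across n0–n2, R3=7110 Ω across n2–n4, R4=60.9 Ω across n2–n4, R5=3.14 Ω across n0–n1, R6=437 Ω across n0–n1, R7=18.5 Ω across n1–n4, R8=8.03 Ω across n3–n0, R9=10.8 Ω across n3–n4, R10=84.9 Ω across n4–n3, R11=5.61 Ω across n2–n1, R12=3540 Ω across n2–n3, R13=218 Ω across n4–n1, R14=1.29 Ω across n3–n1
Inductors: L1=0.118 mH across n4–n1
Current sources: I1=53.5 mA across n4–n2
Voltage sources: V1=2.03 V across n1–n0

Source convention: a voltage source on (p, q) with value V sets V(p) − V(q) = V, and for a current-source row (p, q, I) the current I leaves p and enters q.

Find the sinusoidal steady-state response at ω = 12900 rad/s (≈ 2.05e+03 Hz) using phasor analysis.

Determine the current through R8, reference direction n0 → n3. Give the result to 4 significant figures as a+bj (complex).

-0.2211+0.001425j A

Apply KCL at each of the 4 non-ground nodes and solve the resulting linear system.
Node n1: branches {C1, C2, R1, L1, R5, R6, R7, R11, R13, R14, V1} → V_1 = 2.030+0.000j
Node n2: branches {C1, R2, R3, R4, R11, R12, I1} → V_2 = 2.291-0.01245j
Node n3: branches {R8, R9, R10, R12, R14} → V_3 = 1.775-0.01144j
Node n4: branches {C2, L1, R3, R4, R7, R9, R10, R13, I1} → V_4 = 2.001-0.1100j
Source currents: i(V1)=-0.9987+0.001435j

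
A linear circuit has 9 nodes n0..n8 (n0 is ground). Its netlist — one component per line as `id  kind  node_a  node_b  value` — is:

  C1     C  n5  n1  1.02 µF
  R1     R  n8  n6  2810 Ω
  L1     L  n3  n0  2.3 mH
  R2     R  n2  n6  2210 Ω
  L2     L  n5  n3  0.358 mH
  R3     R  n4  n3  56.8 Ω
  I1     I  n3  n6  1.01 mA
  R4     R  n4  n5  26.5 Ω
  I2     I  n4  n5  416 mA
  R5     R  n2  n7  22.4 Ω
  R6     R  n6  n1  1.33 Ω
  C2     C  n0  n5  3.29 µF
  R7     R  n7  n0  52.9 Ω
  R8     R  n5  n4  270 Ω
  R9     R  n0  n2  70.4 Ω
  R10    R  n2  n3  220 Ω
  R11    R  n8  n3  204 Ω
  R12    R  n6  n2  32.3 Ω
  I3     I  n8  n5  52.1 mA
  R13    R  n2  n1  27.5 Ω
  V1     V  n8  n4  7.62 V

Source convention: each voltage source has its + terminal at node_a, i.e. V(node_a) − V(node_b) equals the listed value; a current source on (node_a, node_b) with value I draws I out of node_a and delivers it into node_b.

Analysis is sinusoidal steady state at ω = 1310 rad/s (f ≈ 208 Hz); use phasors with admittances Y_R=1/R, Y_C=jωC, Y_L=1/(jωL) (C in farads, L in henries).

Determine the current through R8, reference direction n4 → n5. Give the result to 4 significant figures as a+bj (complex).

Element admittances at ω=1310 rad/s:
  Y(C1) = 0.000+0.001336j S between n5,n1
  Y(R1) = 0.0003559+0.000j S between n8,n6
  Y(L1) = 0.000-0.3319j S between n3,n0
  Y(R2) = 0.0004525+0.000j S between n2,n6
  Y(L2) = 0.000-2.132j S between n5,n3
  Y(R3) = 0.01761+0.000j S between n4,n3
  I1: injects 0.00101 A into n6 (from n3)
  Y(R4) = 0.03774+0.000j S between n4,n5
  I2: injects 0.416 A into n5 (from n4)
  Y(R5) = 0.04464+0.000j S between n2,n7
  Y(R6) = 0.7519+0.000j S between n6,n1
  Y(C2) = 0.000+0.004310j S between n0,n5
  Y(R7) = 0.01890+0.000j S between n7,n0
  Y(R8) = 0.003704+0.000j S between n5,n4
  Y(R9) = 0.01420+0.000j S between n0,n2
  Y(R10) = 0.004545+0.000j S between n2,n3
  Y(R11) = 0.004902+0.000j S between n8,n3
  Y(R12) = 0.03096+0.000j S between n6,n2
  I3: injects 0.0521 A into n5 (from n8)
  Y(R13) = 0.03636+0.000j S between n2,n1
  V1: constraint V(n8)−V(n4) = 7.62
Assemble and solve the 9×9 MNA system:
  V(n1)=0.03678-0.001729j  V(n2)=0.02519-0.001218j  V(n3)=-9.651e-05-0.001243j  V(n4)=-7.902+0.04137j  V(n5)=0.0003383+0.06488j  V(n6)=0.03746-0.001689j  V(n7)=0.01770-0.0008560j  V(n8)=-0.2823+0.04137j
  i(V1)=-0.05060-0.0002242j

-0.02927-8.708e-05j A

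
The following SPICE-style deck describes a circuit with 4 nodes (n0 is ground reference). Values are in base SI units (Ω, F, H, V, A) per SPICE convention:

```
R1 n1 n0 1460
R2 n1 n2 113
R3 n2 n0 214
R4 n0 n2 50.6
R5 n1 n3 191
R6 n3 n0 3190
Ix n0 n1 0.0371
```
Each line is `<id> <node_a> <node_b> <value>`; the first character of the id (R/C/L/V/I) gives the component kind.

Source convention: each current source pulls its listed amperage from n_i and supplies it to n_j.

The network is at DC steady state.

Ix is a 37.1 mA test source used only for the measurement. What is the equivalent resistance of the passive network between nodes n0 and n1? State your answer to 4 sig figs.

R_eq = 133.7 Ω

Apply KCL at each of the 3 non-ground nodes and solve the resulting linear system.
Node n1: branches {R1, R2, R5, Ix} → V_1 = 4.962
Node n2: branches {R2, R3, R4} → V_2 = 1.319
Node n3: branches {R5, R6} → V_3 = 4.681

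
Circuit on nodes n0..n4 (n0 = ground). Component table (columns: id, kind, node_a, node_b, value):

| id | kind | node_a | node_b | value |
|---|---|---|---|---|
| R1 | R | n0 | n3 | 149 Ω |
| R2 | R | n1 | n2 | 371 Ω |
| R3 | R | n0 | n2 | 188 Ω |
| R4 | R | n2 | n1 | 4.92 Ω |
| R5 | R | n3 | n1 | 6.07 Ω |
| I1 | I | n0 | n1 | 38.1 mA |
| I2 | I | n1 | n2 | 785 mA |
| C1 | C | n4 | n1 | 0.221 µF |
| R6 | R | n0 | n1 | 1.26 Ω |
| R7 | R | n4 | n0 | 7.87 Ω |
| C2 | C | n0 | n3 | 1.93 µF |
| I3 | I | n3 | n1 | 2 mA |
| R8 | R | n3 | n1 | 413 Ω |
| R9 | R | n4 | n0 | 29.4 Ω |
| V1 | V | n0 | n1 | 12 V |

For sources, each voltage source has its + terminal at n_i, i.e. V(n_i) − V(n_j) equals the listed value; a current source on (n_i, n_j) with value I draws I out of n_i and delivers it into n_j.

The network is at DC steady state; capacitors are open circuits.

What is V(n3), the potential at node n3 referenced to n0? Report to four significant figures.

-11.55 V

MNA unknowns: 4 node voltages V₁..V_4 plus 1 source current (V1)
R1: Y=0.006711 on G[0,3]
R2: Y=0.002695 on G[1,2]
R3: Y=0.005319 on G[0,2]
R4: Y=0.2033 on G[2,1]
R5: Y=0.1647 on G[3,1]
I1: z[0]−=0.0381, z[1]+=0.0381
I2: z[1]−=0.785, z[2]+=0.785
C1: Y=0.000 on G[4,1]
R6: Y=0.7937 on G[0,1]
R7: Y=0.1271 on G[4,0]
C2: Y=0.000 on G[0,3]
I3: z[3]−=0.002, z[1]+=0.002
R8: Y=0.002421 on G[3,1]
R9: Y=0.03401 on G[4,0]
V1: row V0−V1=12, i_V1 at 0,1
solve → V1=-12.00, V2=-7.982, V3=-11.55, V4=0.000
aux → i_V1=-9.682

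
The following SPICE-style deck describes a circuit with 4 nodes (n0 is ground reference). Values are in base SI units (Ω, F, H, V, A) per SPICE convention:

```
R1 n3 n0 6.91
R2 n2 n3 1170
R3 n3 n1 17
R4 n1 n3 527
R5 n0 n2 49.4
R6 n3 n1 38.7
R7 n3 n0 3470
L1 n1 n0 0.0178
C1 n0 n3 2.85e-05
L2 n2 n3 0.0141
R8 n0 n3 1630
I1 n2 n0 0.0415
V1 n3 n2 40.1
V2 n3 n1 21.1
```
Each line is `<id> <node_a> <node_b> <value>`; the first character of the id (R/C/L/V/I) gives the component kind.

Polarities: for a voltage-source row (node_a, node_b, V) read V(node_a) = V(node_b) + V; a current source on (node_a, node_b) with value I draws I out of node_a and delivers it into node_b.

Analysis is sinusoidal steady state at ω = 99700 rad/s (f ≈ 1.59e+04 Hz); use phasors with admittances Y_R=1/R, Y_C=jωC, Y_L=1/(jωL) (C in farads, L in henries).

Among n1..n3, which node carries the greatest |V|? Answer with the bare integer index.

2

Apply KCL at each of the 3 non-ground nodes and solve the resulting linear system.
Node n1: branches {R3, R4, R6, L1, V2} → V_1 = -21.09-0.2704j
Node n2: branches {R2, R5, L2, I1, V1} → V_2 = -40.09-0.2704j
Node n3: branches {R1, R2, R3, R4, R6, R7, C1, L2, R8, V1, V2} → V_3 = 0.01160-0.2704j
Source currents: i(V1)=-0.8043+0.02305j, i(V2)=-1.827+0.01188j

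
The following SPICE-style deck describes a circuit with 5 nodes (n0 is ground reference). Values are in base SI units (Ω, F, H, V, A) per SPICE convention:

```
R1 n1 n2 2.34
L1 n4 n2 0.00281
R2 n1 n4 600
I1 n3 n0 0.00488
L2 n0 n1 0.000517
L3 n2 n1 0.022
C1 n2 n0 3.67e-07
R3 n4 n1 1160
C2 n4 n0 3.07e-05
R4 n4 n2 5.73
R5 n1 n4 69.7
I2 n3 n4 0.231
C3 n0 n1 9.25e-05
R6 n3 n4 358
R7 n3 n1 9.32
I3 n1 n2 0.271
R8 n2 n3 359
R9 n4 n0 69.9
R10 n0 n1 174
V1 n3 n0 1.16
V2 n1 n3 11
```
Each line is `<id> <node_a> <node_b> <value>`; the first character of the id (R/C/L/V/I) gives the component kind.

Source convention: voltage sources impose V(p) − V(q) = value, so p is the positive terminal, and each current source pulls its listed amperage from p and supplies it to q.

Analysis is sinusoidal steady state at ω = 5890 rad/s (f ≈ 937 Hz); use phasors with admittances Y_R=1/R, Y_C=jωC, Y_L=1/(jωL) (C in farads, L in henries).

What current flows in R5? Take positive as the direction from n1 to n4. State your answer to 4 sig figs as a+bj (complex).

0.09429+0.1102j A

Apply KCL at each of the 4 non-ground nodes and solve the resulting linear system.
Node n1: branches {R1, R2, L2, L3, R3, R5, C3, R7, I3, R10, V2} → V_1 = 12.16+0.000j
Node n2: branches {R1, L1, L3, C1, R4, I3, R8} → V_2 = 10.09-1.830j
Node n3: branches {I1, I2, R6, R7, R8, V1, V2} → V_3 = 1.160+0.000j
Node n4: branches {L1, R2, R3, C2, R4, R5, I2, R6, R9} → V_4 = 5.588-7.684j
Source currents: i(V1)=-1.548-3.554j, i(V2)=-2.530-3.528j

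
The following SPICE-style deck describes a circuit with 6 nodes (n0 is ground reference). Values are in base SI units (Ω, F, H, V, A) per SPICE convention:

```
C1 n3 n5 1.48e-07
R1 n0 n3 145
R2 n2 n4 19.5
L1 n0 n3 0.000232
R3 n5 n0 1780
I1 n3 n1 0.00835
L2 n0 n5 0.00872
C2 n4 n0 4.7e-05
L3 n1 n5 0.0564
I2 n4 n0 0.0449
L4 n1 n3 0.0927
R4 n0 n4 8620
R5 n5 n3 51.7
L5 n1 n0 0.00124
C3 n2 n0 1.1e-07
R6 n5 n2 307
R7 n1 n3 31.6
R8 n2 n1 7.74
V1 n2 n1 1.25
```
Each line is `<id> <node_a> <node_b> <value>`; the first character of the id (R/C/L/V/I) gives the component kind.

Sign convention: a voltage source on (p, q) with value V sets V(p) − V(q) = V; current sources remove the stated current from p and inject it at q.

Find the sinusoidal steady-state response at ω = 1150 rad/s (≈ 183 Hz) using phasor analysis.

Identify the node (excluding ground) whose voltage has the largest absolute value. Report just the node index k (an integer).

Element admittances at ω=1150 rad/s:
  Y(C1) = 0.000+0.0001702j S between n3,n5
  Y(R1) = 0.006897+0.000j S between n0,n3
  Y(R2) = 0.05128+0.000j S between n2,n4
  Y(L1) = 0.000-3.748j S between n0,n3
  Y(R3) = 0.0005618+0.000j S between n5,n0
  I1: injects 0.00835 A into n1 (from n3)
  Y(L2) = 0.000-0.09972j S between n0,n5
  Y(C2) = 0.000+0.05405j S between n4,n0
  Y(L3) = 0.000-0.01542j S between n1,n5
  I2: injects 0.0449 A into n0 (from n4)
  Y(L4) = 0.000-0.009380j S between n1,n3
  Y(R4) = 0.0001160+0.000j S between n0,n4
  Y(R5) = 0.01934+0.000j S between n5,n3
  Y(L5) = 0.000-0.7013j S between n1,n0
  Y(C3) = 0.000+0.0001265j S between n2,n0
  Y(R6) = 0.003257+0.000j S between n5,n2
  Y(R7) = 0.03165+0.000j S between n1,n3
  Y(R8) = 0.1292+0.000j S between n2,n1
  V1: constraint V(n2)−V(n1) = 1.25
Assemble and solve the 6×6 MNA system:
  V(n1)=0.007658-0.07254j  V(n2)=1.258-0.07254j  V(n3)=0.0004691-0.002304j  V(n4)=0.1449-0.2248j  V(n5)=0.008365+0.02430j
  i(V1)=-0.2226-0.007649j

2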